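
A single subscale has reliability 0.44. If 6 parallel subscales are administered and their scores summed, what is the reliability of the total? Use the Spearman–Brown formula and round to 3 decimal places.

0.825

ρ_k = kρ / (1 + (k−1)ρ) = 6·0.44 / (1 + 5·0.44) = 2.640 / 3.200 = 0.825.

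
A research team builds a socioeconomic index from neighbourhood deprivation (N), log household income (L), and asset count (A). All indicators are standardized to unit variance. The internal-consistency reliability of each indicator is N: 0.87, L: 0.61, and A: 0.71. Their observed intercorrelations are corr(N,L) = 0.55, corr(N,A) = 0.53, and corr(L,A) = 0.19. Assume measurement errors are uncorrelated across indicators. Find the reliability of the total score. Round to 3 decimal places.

Var(N+L+A) = 3 + 2·[0.55 + 0.53 + 0.19] = 3 + 2.54 = 5.54.
With uncorrelated errors the cross-covariances are all true-score covariance, so they carry over unchanged; only the diagonal terms shrink to ρᵢσᵢ².
True-score variance = [0.87 + 0.61 + 0.71] + 2.54 = 2.19 + 2.54 = 4.73.
Reliability = 4.73 / 5.54 = 0.854.

0.854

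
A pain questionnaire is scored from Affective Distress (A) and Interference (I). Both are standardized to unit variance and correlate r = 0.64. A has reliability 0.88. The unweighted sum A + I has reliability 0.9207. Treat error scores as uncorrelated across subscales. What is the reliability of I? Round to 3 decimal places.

Var(A+I) = 2 + 2·0.64 = 3.280.
True-score variance = ρ_A + ρ_I + 2·0.64, so 0.9207 = (0.88 + ρ_I + 1.28) / 3.280.
ρ_I = 0.9207·3.280 − 0.88 − 1.28 = 0.860.

0.860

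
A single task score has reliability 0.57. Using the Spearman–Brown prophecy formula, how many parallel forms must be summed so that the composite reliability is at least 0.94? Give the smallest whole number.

12

k ≥ ρ*(1−ρ₁)/(ρ₁(1−ρ*)) = 0.94·0.43 / (0.57·0.06) = 11.819.
Smallest integer k = 12.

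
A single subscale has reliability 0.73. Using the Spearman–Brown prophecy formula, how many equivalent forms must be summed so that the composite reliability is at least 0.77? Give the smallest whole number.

k ≥ ρ*(1−ρ₁)/(ρ₁(1−ρ*)) = 0.77·0.27 / (0.73·0.23) = 1.238.
Smallest integer k = 2.

2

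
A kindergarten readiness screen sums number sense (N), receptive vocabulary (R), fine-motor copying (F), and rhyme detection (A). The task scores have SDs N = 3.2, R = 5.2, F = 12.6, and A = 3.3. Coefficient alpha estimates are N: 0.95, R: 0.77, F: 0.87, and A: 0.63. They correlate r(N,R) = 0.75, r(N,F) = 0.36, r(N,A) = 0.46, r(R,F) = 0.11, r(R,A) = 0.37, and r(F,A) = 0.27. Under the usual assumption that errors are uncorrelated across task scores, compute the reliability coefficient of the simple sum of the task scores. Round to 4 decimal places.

0.9019

Var(N+R+F+A) = 3.2² + 5.2² + 12.6² + 3.3² + 2·[3.2·5.2·0.75 + 3.2·12.6·0.36 + 3.2·3.3·0.46 + 5.2·12.6·0.11 + 5.2·3.3·0.37 + 12.6·3.3·0.27] = 206.93 + 113.272 = 320.202.
Because errors are independent across components, Cov(Tᵢ,Tⱼ) = Cov(Xᵢ,Xⱼ); the off-diagonal part of the true-score variance is the same as above.
True-score variance = [3.2²·0.95 + 5.2²·0.77 + 12.6²·0.87 + 3.3²·0.63] + 113.272 = 175.531 + 113.272 = 288.802.
Reliability = 288.802 / 320.202 = 0.9019.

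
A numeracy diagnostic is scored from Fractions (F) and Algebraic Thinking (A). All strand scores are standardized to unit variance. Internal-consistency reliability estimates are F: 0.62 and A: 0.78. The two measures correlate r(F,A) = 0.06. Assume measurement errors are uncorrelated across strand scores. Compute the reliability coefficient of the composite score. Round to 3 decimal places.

0.717

Var(F+A) = 2 + 2·[0.06] = 2 + 0.12 = 2.12.
Because errors are independent across components, Cov(Tᵢ,Tⱼ) = Cov(Xᵢ,Xⱼ); the off-diagonal part of the true-score variance is the same as above.
True-score variance = [0.62 + 0.78] + 0.12 = 1.4 + 0.12 = 1.52.
Reliability = 1.52 / 2.12 = 0.717.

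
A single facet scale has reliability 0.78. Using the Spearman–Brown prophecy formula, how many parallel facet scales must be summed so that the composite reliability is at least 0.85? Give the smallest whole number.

k ≥ ρ*(1−ρ₁)/(ρ₁(1−ρ*)) = 0.85·0.22 / (0.78·0.15) = 1.598.
Smallest integer k = 2.

2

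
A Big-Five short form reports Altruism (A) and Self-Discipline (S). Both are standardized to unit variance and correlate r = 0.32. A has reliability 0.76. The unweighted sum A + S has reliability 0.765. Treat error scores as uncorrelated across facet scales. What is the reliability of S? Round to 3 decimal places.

0.620

Var(A+S) = 2 + 2·0.32 = 2.640.
True-score variance = ρ_A + ρ_S + 2·0.32, so 0.765 = (0.76 + ρ_S + 0.64) / 2.640.
ρ_S = 0.765·2.640 − 0.76 − 0.64 = 0.620.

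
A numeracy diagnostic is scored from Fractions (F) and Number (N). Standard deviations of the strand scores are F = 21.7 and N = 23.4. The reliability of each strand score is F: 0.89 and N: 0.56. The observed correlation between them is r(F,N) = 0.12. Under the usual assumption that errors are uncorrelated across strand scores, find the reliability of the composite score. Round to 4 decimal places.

0.7433

Var(F+N) = 21.7² + 23.4² + 2·[21.7·23.4·0.12] = 1018.45 + 121.867 = 1140.32.
Because errors are independent across components, Cov(Tᵢ,Tⱼ) = Cov(Xᵢ,Xⱼ); the off-diagonal part of the true-score variance is the same as above.
True-score variance = [21.7²·0.89 + 23.4²·0.56] + 121.867 = 725.726 + 121.867 = 847.593.
Reliability = 847.593 / 1140.32 = 0.7433.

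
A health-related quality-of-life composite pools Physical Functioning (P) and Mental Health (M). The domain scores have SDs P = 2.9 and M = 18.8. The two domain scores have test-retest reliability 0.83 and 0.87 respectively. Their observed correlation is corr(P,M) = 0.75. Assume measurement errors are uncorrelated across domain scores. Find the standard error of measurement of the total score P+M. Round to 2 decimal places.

6.88

Var(total) = 361.85 + 81.78 = 443.63.
True-score variance = 314.473 + 81.78 = 396.253, so reliability = 0.8932.
Error variance = 443.63 − 396.253 = 47.3769; SEM = √47.3769 = 6.88.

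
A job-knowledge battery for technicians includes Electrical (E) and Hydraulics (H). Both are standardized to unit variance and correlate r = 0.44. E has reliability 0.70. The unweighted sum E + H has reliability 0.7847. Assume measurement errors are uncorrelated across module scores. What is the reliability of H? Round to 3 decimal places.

Var(E+H) = 2 + 2·0.44 = 2.880.
True-score variance = ρ_E + ρ_H + 2·0.44, so 0.7847 = (0.70 + ρ_H + 0.88) / 2.880.
ρ_H = 0.7847·2.880 − 0.70 − 0.88 = 0.680.

0.680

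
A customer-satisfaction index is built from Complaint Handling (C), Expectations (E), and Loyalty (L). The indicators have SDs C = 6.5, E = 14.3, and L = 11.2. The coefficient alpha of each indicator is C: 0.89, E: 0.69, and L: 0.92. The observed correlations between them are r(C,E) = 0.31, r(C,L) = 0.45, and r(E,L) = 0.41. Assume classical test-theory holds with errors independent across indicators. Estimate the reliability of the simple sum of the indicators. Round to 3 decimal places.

Var(C+E+L) = 6.5² + 14.3² + 11.2² + 2·[6.5·14.3·0.31 + 6.5·11.2·0.45 + 14.3·11.2·0.41] = 372.18 + 254.48 = 626.66.
Because errors are independent across components, Cov(Tᵢ,Tⱼ) = Cov(Xᵢ,Xⱼ); the off-diagonal part of the true-score variance is the same as above.
True-score variance = [6.5²·0.89 + 14.3²·0.69 + 11.2²·0.92] + 254.48 = 294.105 + 254.48 = 548.586.
Reliability = 548.586 / 626.66 = 0.875.

0.875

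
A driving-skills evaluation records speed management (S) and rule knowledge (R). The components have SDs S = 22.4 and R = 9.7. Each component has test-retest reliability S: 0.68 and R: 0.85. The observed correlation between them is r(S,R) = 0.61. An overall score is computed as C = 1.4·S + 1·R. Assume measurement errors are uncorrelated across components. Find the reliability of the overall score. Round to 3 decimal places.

0.773

Var(C) = 1.4²·22.4² + 9.7² + 2·[1.4·22.4·9.7·0.61] = 1077.54 + 371.114 = 1448.65.
Under uncorrelated errors the observed covariances equal the true-score covariances, so only the own-variance terms attenuate.
True-score variance = [1.4²·22.4²·0.68 + 9.7²·0.85] + 371.114 = 748.722 + 371.114 = 1119.84.
Reliability = 1119.84 / 1448.65 = 0.773.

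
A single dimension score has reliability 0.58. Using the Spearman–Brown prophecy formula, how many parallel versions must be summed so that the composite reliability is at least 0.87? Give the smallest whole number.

5

k ≥ ρ*(1−ρ₁)/(ρ₁(1−ρ*)) = 0.87·0.42 / (0.58·0.13) = 4.846.
Smallest integer k = 5.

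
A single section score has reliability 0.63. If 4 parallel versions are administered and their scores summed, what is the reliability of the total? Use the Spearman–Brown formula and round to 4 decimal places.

ρ_k = kρ / (1 + (k−1)ρ) = 4·0.63 / (1 + 3·0.63) = 2.520 / 2.890 = 0.8720.

0.8720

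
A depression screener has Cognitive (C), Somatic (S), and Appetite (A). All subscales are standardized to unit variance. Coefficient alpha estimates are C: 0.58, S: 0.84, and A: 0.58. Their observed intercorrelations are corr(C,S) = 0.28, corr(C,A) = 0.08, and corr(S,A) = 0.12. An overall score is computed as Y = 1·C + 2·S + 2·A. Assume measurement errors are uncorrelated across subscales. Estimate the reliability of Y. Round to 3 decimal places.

0.760

Var(Y) = 1 + 2² + 2² + 2·[2·0.28 + 2·0.08 + 4·0.12] = 9 + 2.4 = 11.4.
With uncorrelated errors the cross-covariances are all true-score covariance, so they carry over unchanged; only the diagonal terms shrink to ρᵢσᵢ².
True-score variance = [0.58 + 2²·0.84 + 2²·0.58] + 2.4 = 6.26 + 2.4 = 8.66.
Reliability = 8.66 / 11.4 = 0.760.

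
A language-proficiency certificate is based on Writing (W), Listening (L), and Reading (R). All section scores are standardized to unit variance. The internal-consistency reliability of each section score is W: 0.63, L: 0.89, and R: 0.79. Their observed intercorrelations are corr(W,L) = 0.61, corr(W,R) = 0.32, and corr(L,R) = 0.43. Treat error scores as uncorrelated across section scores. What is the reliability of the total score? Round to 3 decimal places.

Var(W+L+R) = 3 + 2·[0.61 + 0.32 + 0.43] = 3 + 2.72 = 5.72.
With uncorrelated errors the cross-covariances are all true-score covariance, so they carry over unchanged; only the diagonal terms shrink to ρᵢσᵢ².
True-score variance = [0.63 + 0.89 + 0.79] + 2.72 = 2.31 + 2.72 = 5.03.
Reliability = 5.03 / 5.72 = 0.879.

0.879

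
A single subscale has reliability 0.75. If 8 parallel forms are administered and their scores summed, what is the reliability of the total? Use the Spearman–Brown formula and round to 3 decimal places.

ρ_k = kρ / (1 + (k−1)ρ) = 8·0.75 / (1 + 7·0.75) = 6.000 / 6.250 = 0.960.

0.960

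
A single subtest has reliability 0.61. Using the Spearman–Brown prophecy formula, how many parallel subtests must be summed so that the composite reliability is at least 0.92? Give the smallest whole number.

8

k ≥ ρ*(1−ρ₁)/(ρ₁(1−ρ*)) = 0.92·0.39 / (0.61·0.08) = 7.352.
Smallest integer k = 8.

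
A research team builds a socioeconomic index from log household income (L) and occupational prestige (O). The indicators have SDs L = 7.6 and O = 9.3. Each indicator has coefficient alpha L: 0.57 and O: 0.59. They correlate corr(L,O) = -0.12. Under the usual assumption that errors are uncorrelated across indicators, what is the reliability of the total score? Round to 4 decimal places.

0.5263

Var(L+O) = 7.6² + 9.3² + 2·[7.6·9.3·(-0.12)] = 144.25 − 16.9632 = 127.287.
Under uncorrelated errors the observed covariances equal the true-score covariances, so only the own-variance terms attenuate.
True-score variance = [7.6²·0.57 + 9.3²·0.59] − 16.9632 = 83.9523 − 16.9632 = 66.9891.
Reliability = 66.9891 / 127.287 = 0.5263.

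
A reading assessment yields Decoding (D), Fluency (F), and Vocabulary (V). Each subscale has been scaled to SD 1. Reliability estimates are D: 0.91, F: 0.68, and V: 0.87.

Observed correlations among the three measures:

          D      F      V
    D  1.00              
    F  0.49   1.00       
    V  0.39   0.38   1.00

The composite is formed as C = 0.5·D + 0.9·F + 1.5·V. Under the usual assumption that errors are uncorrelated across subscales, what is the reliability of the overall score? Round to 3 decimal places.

0.893

Var(C) = 0.5² + 0.9² + 1.5² + 2·[0.45·0.49 + 0.75·0.39 + 1.35·0.38] = 3.31 + 2.052 = 5.362.
Under uncorrelated errors the observed covariances equal the true-score covariances, so only the own-variance terms attenuate.
True-score variance = [0.5²·0.91 + 0.9²·0.68 + 1.5²·0.87] + 2.052 = 2.7358 + 2.052 = 4.7878.
Reliability = 4.7878 / 5.362 = 0.893.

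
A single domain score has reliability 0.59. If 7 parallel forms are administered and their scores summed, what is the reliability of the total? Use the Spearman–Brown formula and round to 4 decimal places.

ρ_k = kρ / (1 + (k−1)ρ) = 7·0.59 / (1 + 6·0.59) = 4.130 / 4.540 = 0.9097.

0.9097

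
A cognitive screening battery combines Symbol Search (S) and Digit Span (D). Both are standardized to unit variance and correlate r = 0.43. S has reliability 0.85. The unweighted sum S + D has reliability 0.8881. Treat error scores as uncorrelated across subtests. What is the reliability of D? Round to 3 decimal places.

0.830

Var(S+D) = 2 + 2·0.43 = 2.860.
True-score variance = ρ_S + ρ_D + 2·0.43, so 0.8881 = (0.85 + ρ_D + 0.86) / 2.860.
ρ_D = 0.8881·2.860 − 0.85 − 0.86 = 0.830.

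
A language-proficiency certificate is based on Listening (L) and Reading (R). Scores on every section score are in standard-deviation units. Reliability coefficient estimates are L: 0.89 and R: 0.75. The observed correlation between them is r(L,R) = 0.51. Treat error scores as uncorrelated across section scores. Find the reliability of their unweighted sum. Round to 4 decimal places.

Var(L+R) = 2 + 2·[0.51] = 2 + 1.02 = 3.02.
Under uncorrelated errors the observed covariances equal the true-score covariances, so only the own-variance terms attenuate.
True-score variance = [0.89 + 0.75] + 1.02 = 1.64 + 1.02 = 2.66.
Reliability = 2.66 / 3.02 = 0.8808.

0.8808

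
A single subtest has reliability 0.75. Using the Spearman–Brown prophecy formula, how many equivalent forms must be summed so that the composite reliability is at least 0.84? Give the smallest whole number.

k ≥ ρ*(1−ρ₁)/(ρ₁(1−ρ*)) = 0.84·0.25 / (0.75·0.16) = 1.750.
Smallest integer k = 2.

2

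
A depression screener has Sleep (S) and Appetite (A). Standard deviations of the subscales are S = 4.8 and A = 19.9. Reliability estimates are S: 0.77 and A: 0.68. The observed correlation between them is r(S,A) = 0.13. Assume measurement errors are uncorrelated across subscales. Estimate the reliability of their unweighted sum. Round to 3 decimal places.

Var(S+A) = 4.8² + 19.9² + 2·[4.8·19.9·0.13] = 419.05 + 24.8352 = 443.885.
Under uncorrelated errors the observed covariances equal the true-score covariances, so only the own-variance terms attenuate.
True-score variance = [4.8²·0.77 + 19.9²·0.68] + 24.8352 = 287.028 + 24.8352 = 311.863.
Reliability = 311.863 / 443.885 = 0.703.

0.703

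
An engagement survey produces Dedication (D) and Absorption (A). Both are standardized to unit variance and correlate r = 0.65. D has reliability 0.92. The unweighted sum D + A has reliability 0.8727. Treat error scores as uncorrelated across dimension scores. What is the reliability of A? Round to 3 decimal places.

0.660

Var(D+A) = 2 + 2·0.65 = 3.300.
True-score variance = ρ_D + ρ_A + 2·0.65, so 0.8727 = (0.92 + ρ_A + 1.30) / 3.300.
ρ_A = 0.8727·3.300 − 0.92 − 1.30 = 0.660.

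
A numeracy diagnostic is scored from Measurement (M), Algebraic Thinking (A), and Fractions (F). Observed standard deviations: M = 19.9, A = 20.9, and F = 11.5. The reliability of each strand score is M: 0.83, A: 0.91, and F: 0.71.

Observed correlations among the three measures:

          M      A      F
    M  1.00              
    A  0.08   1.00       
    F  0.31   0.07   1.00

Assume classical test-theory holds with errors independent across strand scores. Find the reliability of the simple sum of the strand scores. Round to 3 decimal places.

0.880

Var(M+A+F) = 19.9² + 20.9² + 11.5² + 2·[19.9·20.9·0.08 + 19.9·11.5·0.31 + 20.9·11.5·0.07] = 965.07 + 242.082 = 1207.15.
Because errors are independent across components, Cov(Tᵢ,Tⱼ) = Cov(Xᵢ,Xⱼ); the off-diagonal part of the true-score variance is the same as above.
True-score variance = [19.9²·0.83 + 20.9²·0.91 + 11.5²·0.71] + 242.082 = 820.083 + 242.082 = 1062.16.
Reliability = 1062.16 / 1207.15 = 0.880.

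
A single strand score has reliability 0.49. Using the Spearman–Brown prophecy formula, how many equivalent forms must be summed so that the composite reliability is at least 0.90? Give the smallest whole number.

10

k ≥ ρ*(1−ρ₁)/(ρ₁(1−ρ*)) = 0.90·0.51 / (0.49·0.10) = 9.367.
Smallest integer k = 10.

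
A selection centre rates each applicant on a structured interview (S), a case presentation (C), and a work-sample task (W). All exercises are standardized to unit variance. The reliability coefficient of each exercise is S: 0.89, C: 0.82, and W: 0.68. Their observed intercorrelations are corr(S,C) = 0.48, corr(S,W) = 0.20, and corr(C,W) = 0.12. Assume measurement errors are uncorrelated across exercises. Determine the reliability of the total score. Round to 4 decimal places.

0.8674

Var(S+C+W) = 3 + 2·[0.48 + 0.20 + 0.12] = 3 + 1.6 = 4.6.
Because errors are independent across components, Cov(Tᵢ,Tⱼ) = Cov(Xᵢ,Xⱼ); the off-diagonal part of the true-score variance is the same as above.
True-score variance = [0.89 + 0.82 + 0.68] + 1.6 = 2.39 + 1.6 = 3.99.
Reliability = 3.99 / 4.6 = 0.8674.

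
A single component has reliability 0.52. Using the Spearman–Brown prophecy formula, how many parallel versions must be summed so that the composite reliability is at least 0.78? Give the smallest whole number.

4

k ≥ ρ*(1−ρ₁)/(ρ₁(1−ρ*)) = 0.78·0.48 / (0.52·0.22) = 3.273.
Smallest integer k = 4.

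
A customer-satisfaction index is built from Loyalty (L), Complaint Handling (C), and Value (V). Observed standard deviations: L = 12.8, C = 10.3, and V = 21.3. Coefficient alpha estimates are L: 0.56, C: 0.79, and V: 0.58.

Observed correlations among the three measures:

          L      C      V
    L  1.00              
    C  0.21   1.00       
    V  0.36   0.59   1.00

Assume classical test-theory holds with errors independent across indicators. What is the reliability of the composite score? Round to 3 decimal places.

Var(L+C+V) = 12.8² + 10.3² + 21.3² + 2·[12.8·10.3·0.21 + 12.8·21.3·0.36 + 10.3·21.3·0.59] = 723.62 + 510.554 = 1234.17.
Because errors are independent across components, Cov(Tᵢ,Tⱼ) = Cov(Xᵢ,Xⱼ); the off-diagonal part of the true-score variance is the same as above.
True-score variance = [12.8²·0.56 + 10.3²·0.79 + 21.3²·0.58] + 510.554 = 438.702 + 510.554 = 949.256.
Reliability = 949.256 / 1234.17 = 0.769.

0.769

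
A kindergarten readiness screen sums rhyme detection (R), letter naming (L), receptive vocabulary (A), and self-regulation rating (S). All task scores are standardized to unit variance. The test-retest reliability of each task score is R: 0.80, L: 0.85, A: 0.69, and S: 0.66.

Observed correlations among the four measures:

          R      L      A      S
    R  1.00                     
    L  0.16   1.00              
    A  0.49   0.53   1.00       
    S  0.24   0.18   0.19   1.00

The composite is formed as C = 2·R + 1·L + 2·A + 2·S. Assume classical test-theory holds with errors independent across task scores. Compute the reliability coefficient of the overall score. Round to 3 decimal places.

0.851

Var(C) = 2² + 1 + 2² + 2² + 2·[2·0.16 + 4·0.49 + 4·0.24 + 2·0.53 + 2·0.18 + 4·0.19] = 13 + 10.84 = 23.84.
Under uncorrelated errors the observed covariances equal the true-score covariances, so only the own-variance terms attenuate.
True-score variance = [2²·0.80 + 0.85 + 2²·0.69 + 2²·0.66] + 10.84 = 9.45 + 10.84 = 20.29.
Reliability = 20.29 / 23.84 = 0.851.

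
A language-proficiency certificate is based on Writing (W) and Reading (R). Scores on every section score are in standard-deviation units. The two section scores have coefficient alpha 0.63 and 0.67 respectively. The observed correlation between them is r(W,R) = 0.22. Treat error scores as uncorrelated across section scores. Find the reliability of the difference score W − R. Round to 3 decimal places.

0.551

Var(W−R) = 1 + 1 − 2·0.22 = 2 − 0.44 = 1.56.
Because errors are independent across components, Cov(Tᵢ,Tⱼ) = Cov(Xᵢ,Xⱼ); the off-diagonal part of the true-score variance is the same as above.
True-score variance = [0.63 + 0.67] − 0.44 = 1.3 − 0.44 = 0.86.
Reliability = 0.86 / 1.56 = 0.551.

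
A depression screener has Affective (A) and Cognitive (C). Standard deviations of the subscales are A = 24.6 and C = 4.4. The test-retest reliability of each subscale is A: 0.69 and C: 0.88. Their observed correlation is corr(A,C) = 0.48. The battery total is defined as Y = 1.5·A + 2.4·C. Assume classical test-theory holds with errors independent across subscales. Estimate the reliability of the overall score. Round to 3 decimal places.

Var(Y) = 1.5²·24.6² + 2.4²·4.4² + 2·[3.6·24.6·4.4·0.48] = 1473.12 + 374.077 = 1847.2.
Under uncorrelated errors the observed covariances equal the true-score covariances, so only the own-variance terms attenuate.
True-score variance = [1.5²·24.6²·0.69 + 2.4²·4.4²·0.88] + 374.077 = 1037.64 + 374.077 = 1411.72.
Reliability = 1411.72 / 1847.2 = 0.764.

0.764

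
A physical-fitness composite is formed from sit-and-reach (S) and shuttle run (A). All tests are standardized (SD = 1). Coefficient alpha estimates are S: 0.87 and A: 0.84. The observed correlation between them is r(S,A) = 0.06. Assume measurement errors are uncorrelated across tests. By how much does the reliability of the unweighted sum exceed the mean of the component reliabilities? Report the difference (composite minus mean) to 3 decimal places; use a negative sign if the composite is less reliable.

0.008

Var(sum) = 2 + 0.12 = 2.12; true-score variance = 1.71 + 0.12 = 1.83; composite reliability = 0.8632.
Mean component reliability = 0.8550.
Difference = 0.8632 − 0.8550 = 0.008.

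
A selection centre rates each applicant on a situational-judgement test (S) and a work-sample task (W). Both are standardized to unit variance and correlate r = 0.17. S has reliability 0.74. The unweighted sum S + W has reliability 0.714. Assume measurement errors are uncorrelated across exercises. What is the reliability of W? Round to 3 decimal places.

Var(S+W) = 2 + 2·0.17 = 2.340.
True-score variance = ρ_S + ρ_W + 2·0.17, so 0.714 = (0.74 + ρ_W + 0.34) / 2.340.
ρ_W = 0.714·2.340 − 0.74 − 0.34 = 0.591.

0.591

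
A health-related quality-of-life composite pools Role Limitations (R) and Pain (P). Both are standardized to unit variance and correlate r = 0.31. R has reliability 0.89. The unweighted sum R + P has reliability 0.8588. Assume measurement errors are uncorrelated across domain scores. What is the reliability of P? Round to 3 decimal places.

Var(R+P) = 2 + 2·0.31 = 2.620.
True-score variance = ρ_R + ρ_P + 2·0.31, so 0.8588 = (0.89 + ρ_P + 0.62) / 2.620.
ρ_P = 0.8588·2.620 − 0.89 − 0.62 = 0.740.

0.740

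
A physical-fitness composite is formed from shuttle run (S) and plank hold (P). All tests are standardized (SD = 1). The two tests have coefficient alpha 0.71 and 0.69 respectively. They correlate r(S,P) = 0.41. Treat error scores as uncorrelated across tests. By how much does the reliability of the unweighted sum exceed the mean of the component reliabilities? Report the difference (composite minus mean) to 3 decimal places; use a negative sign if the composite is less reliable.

0.087

Var(sum) = 2 + 0.82 = 2.82; true-score variance = 1.4 + 0.82 = 2.22; composite reliability = 0.7872.
Mean component reliability = 0.7000.
Difference = 0.7872 − 0.7000 = 0.087.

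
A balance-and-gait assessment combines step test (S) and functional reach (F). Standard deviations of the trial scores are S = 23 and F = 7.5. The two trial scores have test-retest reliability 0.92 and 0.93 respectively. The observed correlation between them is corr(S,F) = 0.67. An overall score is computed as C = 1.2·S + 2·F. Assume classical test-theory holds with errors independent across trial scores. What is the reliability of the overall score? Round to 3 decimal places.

0.950

Var(C) = 1.2²·23² + 2²·7.5² + 2·[2.4·23·7.5·0.67] = 986.76 + 554.76 = 1541.52.
Because errors are independent across components, Cov(Tᵢ,Tⱼ) = Cov(Xᵢ,Xⱼ); the off-diagonal part of the true-score variance is the same as above.
True-score variance = [1.2²·23²·0.92 + 2²·7.5²·0.93] + 554.76 = 910.069 + 554.76 = 1464.83.
Reliability = 1464.83 / 1541.52 = 0.950.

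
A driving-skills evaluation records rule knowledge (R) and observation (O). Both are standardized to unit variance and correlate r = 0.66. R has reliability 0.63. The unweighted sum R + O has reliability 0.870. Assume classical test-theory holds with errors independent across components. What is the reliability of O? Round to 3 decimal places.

0.938

Var(R+O) = 2 + 2·0.66 = 3.320.
True-score variance = ρ_R + ρ_O + 2·0.66, so 0.870 = (0.63 + ρ_O + 1.32) / 3.320.
ρ_O = 0.870·3.320 − 0.63 − 1.32 = 0.938.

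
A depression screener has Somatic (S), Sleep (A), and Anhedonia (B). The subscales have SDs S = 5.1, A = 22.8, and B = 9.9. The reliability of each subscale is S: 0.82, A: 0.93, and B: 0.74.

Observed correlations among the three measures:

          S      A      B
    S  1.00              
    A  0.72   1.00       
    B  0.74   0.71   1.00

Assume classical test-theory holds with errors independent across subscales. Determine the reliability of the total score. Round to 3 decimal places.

Var(S+A+B) = 5.1² + 22.8² + 9.9² + 2·[5.1·22.8·0.72 + 5.1·9.9·0.74 + 22.8·9.9·0.71] = 643.86 + 562.691 = 1206.55.
With uncorrelated errors the cross-covariances are all true-score covariance, so they carry over unchanged; only the diagonal terms shrink to ρᵢσᵢ².
True-score variance = [5.1²·0.82 + 22.8²·0.93 + 9.9²·0.74] + 562.691 = 577.307 + 562.691 = 1140.
Reliability = 1140 / 1206.55 = 0.945.

0.945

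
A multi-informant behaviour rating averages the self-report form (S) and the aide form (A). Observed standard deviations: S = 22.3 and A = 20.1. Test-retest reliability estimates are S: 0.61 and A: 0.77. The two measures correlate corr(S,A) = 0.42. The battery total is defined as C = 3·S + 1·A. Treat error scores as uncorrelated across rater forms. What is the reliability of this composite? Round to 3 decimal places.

0.694

Var(C) = 3²·22.3² + 20.1² + 2·[3·22.3·20.1·0.42] = 4879.62 + 1129.54 = 6009.16.
Under uncorrelated errors the observed covariances equal the true-score covariances, so only the own-variance terms attenuate.
True-score variance = [3²·22.3²·0.61 + 20.1²·0.77] + 1129.54 = 3041.21 + 1129.54 = 4170.75.
Reliability = 4170.75 / 6009.16 = 0.694.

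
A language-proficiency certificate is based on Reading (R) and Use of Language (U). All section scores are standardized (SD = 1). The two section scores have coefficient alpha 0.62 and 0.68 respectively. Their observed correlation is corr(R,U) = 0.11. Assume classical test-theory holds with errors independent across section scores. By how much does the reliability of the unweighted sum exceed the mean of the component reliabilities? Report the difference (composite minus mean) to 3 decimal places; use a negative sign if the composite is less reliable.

Var(sum) = 2 + 0.22 = 2.22; true-score variance = 1.3 + 0.22 = 1.52; composite reliability = 0.6847.
Mean component reliability = 0.6500.
Difference = 0.6847 − 0.6500 = 0.035.

0.035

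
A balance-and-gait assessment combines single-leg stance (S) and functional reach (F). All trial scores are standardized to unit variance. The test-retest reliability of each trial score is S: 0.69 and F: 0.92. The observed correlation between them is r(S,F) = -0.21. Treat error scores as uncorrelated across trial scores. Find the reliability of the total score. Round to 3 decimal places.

Var(S+F) = 2 + 2·[(-0.21)] = 2 − 0.42 = 1.58.
Under uncorrelated errors the observed covariances equal the true-score covariances, so only the own-variance terms attenuate.
True-score variance = [0.69 + 0.92] − 0.42 = 1.61 − 0.42 = 1.19.
Reliability = 1.19 / 1.58 = 0.753.

0.753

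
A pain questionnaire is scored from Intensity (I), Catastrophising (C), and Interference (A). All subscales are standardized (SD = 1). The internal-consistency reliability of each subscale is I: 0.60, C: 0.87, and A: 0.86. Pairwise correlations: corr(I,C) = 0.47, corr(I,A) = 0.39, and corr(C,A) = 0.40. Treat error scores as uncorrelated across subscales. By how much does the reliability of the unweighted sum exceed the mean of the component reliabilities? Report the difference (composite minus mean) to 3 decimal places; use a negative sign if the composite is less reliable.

0.102

Var(sum) = 3 + 2.52 = 5.52; true-score variance = 2.33 + 2.52 = 4.85; composite reliability = 0.8786.
Mean component reliability = 0.7767.
Difference = 0.8786 − 0.7767 = 0.102.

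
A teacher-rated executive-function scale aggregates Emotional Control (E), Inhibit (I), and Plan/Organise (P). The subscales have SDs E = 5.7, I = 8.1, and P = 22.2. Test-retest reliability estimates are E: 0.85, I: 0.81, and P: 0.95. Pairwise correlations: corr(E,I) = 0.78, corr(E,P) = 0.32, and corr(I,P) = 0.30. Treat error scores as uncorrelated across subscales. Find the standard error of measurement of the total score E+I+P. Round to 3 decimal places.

6.479

Var(total) = 590.94 + 260.903 = 851.843.
True-score variance = 548.959 + 260.903 = 809.861, so reliability = 0.9507.
Error variance = 851.843 − 809.861 = 41.9814; SEM = √41.9814 = 6.479.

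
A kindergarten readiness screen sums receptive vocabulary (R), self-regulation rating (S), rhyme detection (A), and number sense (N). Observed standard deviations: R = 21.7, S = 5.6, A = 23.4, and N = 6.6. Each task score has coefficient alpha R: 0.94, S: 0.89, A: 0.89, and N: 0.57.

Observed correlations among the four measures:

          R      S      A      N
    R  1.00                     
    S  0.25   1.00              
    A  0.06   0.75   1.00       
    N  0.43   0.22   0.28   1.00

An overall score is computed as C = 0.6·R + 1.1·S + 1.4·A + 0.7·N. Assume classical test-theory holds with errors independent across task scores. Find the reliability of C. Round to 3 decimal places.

Var(C) = 0.6²·21.7² + 1.1²·5.6² + 1.4²·23.4² + 0.7²·6.6² + 2·[0.66·21.7·5.6·0.25 + 0.84·21.7·23.4·0.06 + 0.42·21.7·6.6·0.43 + 1.54·5.6·23.4·0.75 + 0.77·5.6·6.6·0.22 + 0.98·23.4·6.6·0.28] = 1302.03 + 542.998 = 1845.03.
Because errors are independent across components, Cov(Tᵢ,Tⱼ) = Cov(Xᵢ,Xⱼ); the off-diagonal part of the true-score variance is the same as above.
True-score variance = [0.6²·21.7²·0.94 + 1.1²·5.6²·0.89 + 1.4²·23.4²·0.89 + 0.7²·6.6²·0.57] + 542.998 = 1160.45 + 542.998 = 1703.45.
Reliability = 1703.45 / 1845.03 = 0.923.

0.923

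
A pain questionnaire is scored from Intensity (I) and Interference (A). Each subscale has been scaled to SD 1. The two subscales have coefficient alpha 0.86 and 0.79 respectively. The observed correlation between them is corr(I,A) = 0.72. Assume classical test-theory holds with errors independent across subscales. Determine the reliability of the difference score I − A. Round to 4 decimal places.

0.3750

Var(I−A) = 1 + 1 − 2·0.72 = 2 − 1.44 = 0.56.
Because errors are independent across components, Cov(Tᵢ,Tⱼ) = Cov(Xᵢ,Xⱼ); the off-diagonal part of the true-score variance is the same as above.
True-score variance = [0.86 + 0.79] − 1.44 = 1.65 − 1.44 = 0.21.
Reliability = 0.21 / 0.56 = 0.3750.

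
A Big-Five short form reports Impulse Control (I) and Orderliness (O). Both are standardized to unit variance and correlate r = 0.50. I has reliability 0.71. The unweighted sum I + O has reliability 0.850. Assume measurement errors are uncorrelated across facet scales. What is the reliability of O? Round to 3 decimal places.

Var(I+O) = 2 + 2·0.50 = 3.000.
True-score variance = ρ_I + ρ_O + 2·0.50, so 0.850 = (0.71 + ρ_O + 1.00) / 3.000.
ρ_O = 0.850·3.000 − 0.71 − 1.00 = 0.840.

0.840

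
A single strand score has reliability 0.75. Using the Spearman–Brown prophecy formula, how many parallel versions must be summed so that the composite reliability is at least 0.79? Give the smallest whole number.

k ≥ ρ*(1−ρ₁)/(ρ₁(1−ρ*)) = 0.79·0.25 / (0.75·0.21) = 1.254.
Smallest integer k = 2.

2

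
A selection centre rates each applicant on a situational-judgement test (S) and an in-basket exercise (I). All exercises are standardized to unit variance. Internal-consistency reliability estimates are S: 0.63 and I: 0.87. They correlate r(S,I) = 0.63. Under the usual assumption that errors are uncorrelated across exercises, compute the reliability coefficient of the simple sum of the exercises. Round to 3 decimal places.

0.847

Var(S+I) = 2 + 2·[0.63] = 2 + 1.26 = 3.26.
Under uncorrelated errors the observed covariances equal the true-score covariances, so only the own-variance terms attenuate.
True-score variance = [0.63 + 0.87] + 1.26 = 1.5 + 1.26 = 2.76.
Reliability = 2.76 / 3.26 = 0.847.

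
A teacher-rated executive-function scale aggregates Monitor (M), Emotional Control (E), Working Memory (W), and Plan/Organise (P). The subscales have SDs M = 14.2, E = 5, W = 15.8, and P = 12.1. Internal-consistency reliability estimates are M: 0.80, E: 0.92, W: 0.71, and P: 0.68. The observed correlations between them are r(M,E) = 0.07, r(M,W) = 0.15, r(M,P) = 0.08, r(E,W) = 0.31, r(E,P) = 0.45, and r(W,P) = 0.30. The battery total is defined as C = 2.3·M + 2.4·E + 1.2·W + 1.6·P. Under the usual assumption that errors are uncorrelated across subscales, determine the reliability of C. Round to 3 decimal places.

0.843

Var(C) = 2.3²·14.2² + 2.4²·5² + 1.2²·15.8² + 1.6²·12.1² + 2·[5.52·14.2·5·0.07 + 2.76·14.2·15.8·0.15 + 3.68·14.2·12.1·0.08 + 2.88·5·15.8·0.31 + 3.84·5·12.1·0.45 + 1.92·15.8·12.1·0.30] = 1944.97 + 912.196 = 2857.16.
Under uncorrelated errors the observed covariances equal the true-score covariances, so only the own-variance terms attenuate.
True-score variance = [2.3²·14.2²·0.80 + 2.4²·5²·0.92 + 1.2²·15.8²·0.71 + 1.6²·12.1²·0.68] + 912.196 = 1495.92 + 912.196 = 2408.12.
Reliability = 2408.12 / 2857.16 = 0.843.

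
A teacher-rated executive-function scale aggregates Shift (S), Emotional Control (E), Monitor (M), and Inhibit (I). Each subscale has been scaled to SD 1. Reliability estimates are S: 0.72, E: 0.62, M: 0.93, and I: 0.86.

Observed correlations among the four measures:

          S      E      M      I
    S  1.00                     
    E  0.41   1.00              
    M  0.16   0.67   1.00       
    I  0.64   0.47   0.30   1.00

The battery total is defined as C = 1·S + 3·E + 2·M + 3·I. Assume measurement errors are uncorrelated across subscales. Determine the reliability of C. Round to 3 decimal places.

0.895

Var(C) = 1 + 3² + 2² + 3² + 2·[3·0.41 + 2·0.16 + 3·0.64 + 6·0.67 + 9·0.47 + 6·0.30] = 23 + 27.04 = 50.04.
Under uncorrelated errors the observed covariances equal the true-score covariances, so only the own-variance terms attenuate.
True-score variance = [0.72 + 3²·0.62 + 2²·0.93 + 3²·0.86] + 27.04 = 17.76 + 27.04 = 44.8.
Reliability = 44.8 / 50.04 = 0.895.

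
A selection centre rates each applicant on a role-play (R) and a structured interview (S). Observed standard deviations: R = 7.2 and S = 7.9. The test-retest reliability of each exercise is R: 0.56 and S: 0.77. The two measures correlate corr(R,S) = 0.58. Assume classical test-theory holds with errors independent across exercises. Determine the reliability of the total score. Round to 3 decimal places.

0.794

Var(R+S) = 7.2² + 7.9² + 2·[7.2·7.9·0.58] = 114.25 + 65.9808 = 180.231.
Because errors are independent across components, Cov(Tᵢ,Tⱼ) = Cov(Xᵢ,Xⱼ); the off-diagonal part of the true-score variance is the same as above.
True-score variance = [7.2²·0.56 + 7.9²·0.77] + 65.9808 = 77.0861 + 65.9808 = 143.067.
Reliability = 143.067 / 180.231 = 0.794.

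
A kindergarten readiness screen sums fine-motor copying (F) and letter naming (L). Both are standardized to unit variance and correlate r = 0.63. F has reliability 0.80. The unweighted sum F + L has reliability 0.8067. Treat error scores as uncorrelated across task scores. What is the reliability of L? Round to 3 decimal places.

Var(F+L) = 2 + 2·0.63 = 3.260.
True-score variance = ρ_F + ρ_L + 2·0.63, so 0.8067 = (0.80 + ρ_L + 1.26) / 3.260.
ρ_L = 0.8067·3.260 − 0.80 − 1.26 = 0.570.

0.570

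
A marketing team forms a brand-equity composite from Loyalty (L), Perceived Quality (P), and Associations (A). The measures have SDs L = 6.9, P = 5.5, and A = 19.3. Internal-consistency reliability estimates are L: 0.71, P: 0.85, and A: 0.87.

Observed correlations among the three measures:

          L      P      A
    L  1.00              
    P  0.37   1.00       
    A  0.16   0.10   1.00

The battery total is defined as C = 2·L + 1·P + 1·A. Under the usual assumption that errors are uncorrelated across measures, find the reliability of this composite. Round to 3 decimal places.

0.857

Var(C) = 2²·6.9² + 5.5² + 19.3² + 2·[2·6.9·5.5·0.37 + 2·6.9·19.3·0.16 + 5.5·19.3·0.10] = 593.18 + 162.625 = 755.805.
Because errors are independent across components, Cov(Tᵢ,Tⱼ) = Cov(Xᵢ,Xⱼ); the off-diagonal part of the true-score variance is the same as above.
True-score variance = [2²·6.9²·0.71 + 5.5²·0.85 + 19.3²·0.87] + 162.625 = 484.991 + 162.625 = 647.616.
Reliability = 647.616 / 755.805 = 0.857.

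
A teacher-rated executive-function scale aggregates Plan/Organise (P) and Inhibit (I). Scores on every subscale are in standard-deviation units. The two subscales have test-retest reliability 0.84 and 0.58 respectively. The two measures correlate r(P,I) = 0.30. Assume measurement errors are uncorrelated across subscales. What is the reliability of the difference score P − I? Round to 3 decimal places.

Var(P−I) = 1 + 1 − 2·0.30 = 2 − 0.6 = 1.4.
Because errors are independent across components, Cov(Tᵢ,Tⱼ) = Cov(Xᵢ,Xⱼ); the off-diagonal part of the true-score variance is the same as above.
True-score variance = [0.84 + 0.58] − 0.6 = 1.42 − 0.6 = 0.82.
Reliability = 0.82 / 1.4 = 0.586.

0.586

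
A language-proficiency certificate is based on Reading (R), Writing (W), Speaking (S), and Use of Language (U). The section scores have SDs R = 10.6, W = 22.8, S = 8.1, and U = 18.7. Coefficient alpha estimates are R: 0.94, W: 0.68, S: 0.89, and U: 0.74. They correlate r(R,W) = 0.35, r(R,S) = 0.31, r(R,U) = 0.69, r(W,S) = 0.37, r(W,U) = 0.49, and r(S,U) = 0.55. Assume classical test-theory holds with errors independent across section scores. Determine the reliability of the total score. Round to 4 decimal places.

Var(R+W+S+U) = 10.6² + 22.8² + 8.1² + 18.7² + 2·[10.6·22.8·0.35 + 10.6·8.1·0.31 + 10.6·18.7·0.69 + 22.8·8.1·0.37 + 22.8·18.7·0.49 + 8.1·18.7·0.55] = 1047.5 + 1217.07 = 2264.57.
Under uncorrelated errors the observed covariances equal the true-score covariances, so only the own-variance terms attenuate.
True-score variance = [10.6²·0.94 + 22.8²·0.68 + 8.1²·0.89 + 18.7²·0.74] + 1217.07 = 776.273 + 1217.07 = 1993.34.
Reliability = 1993.34 / 2264.57 = 0.8802.

0.8802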